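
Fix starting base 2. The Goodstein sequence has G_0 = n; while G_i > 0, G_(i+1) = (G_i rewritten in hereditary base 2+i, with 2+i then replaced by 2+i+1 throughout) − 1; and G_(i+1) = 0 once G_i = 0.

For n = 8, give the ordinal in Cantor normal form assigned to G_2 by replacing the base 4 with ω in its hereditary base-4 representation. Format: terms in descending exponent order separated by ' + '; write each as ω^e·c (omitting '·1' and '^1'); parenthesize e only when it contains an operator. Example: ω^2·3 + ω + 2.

G_0=8  [base 2] 2^(2 + 1)  →[2↦3]→  3^(3 + 1) = 81  −1 ⇒ G_1=80
G_1=80  [base 3] 2·3^3 + 2·3^2 + 2·3 + 2  →[3↦4]→  2·4^4 + 2·4^2 + 2·4 + 2 = 554  −1 ⇒ G_2=553

ω^ω·2 + ω^2·2 + ω·2 + 1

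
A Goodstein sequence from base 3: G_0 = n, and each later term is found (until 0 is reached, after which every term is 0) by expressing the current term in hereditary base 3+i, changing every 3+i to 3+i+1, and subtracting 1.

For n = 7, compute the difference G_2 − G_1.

7 —HB3→ 2·3 + 1 —bump→ 2·4 + 1 = 9 —(−1)→ 8
8 —HB4→ 2·4 —bump→ 2·5 = 10 —(−1)→ 9

1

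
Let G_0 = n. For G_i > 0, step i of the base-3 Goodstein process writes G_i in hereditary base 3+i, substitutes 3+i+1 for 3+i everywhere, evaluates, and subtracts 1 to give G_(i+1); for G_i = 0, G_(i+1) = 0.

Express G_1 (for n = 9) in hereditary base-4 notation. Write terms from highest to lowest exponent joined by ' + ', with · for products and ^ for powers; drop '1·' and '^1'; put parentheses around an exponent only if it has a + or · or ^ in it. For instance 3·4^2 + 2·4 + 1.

3·4 + 3

i=0: 9 = 3^2 (b=3); 3→4: 4^2 = 16; 16−1 = 15
i=1: 15 = 3·4 + 3 (b=4); 4→5: 3·5 + 3 = 18; 18−1 = 17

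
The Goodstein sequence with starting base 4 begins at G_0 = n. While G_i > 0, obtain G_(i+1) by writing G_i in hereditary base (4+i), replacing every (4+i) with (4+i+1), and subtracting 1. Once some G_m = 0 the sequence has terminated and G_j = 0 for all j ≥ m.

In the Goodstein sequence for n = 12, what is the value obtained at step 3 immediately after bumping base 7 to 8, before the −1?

(0) 12|_4 = 3·4 ↦ 3·5|_5 = 15 ⇒ 14
(1) 14|_5 = 2·5 + 4 ↦ 2·6 + 4|_6 = 16 ⇒ 15
(2) 15|_6 = 2·6 + 3 ↦ 2·7 + 3|_7 = 17 ⇒ 16
(3) 16|_7 = 2·7 + 2 ↦ 2·8 + 2|_8 = 18 ⇒ 17

18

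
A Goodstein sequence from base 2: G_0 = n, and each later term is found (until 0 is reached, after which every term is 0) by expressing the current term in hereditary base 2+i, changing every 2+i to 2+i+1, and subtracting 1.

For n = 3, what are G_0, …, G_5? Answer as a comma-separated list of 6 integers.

i=0: 3 = 2 + 1 (b=2); 2→3: 3 + 1 = 4; 4−1 = 3
i=1: 3 = 3 (b=3); 3→4: 4 = 4; 4−1 = 3
i=2: 3 = 3 (b=4); 4→5: 3 = 3; 3−1 = 2
i=3: 2 = 2 (b=5); 5→6: 2 = 2; 2−1 = 1
i=4: 1 = 1 (b=6); 6→7: 1 = 1; 1−1 = 0

3, 3, 3, 2, 1, 0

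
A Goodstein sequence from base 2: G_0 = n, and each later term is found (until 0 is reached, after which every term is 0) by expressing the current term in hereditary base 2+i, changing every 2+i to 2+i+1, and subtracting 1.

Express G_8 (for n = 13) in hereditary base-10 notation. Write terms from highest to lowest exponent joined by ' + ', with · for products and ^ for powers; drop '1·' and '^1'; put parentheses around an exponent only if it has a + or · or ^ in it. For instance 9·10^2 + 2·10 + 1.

i=0: 13 = 2^(2 + 1) + 2^2 + 1 (b=2); 2→3: 3^(3 + 1) + 3^3 + 1 = 109; 109−1 = 108
i=1: 108 = 3^(3 + 1) + 3^3 (b=3); 3→4: 4^(4 + 1) + 4^4 = 1280; 1280−1 = 1279
i=2: 1279 = 4^(4 + 1) + 3·4^3 + 3·4^2 + 3·4 + 3 (b=4); 4→5: 5^(5 + 1) + 3·5^3 + 3·5^2 + 3·5 + 3 = 16093; 16093−1 = 16092
i=3: 16092 = 5^(5 + 1) + 3·5^3 + 3·5^2 + 3·5 + 2 (b=5); 5→6: 6^(6 + 1) + 3·6^3 + 3·6^2 + 3·6 + 2 = 280712; 280712−1 = 280711
i=4: 280711 = 6^(6 + 1) + 3·6^3 + 3·6^2 + 3·6 + 1 (b=6); 6→7: 7^(7 + 1) + 3·7^3 + 3·7^2 + 3·7 + 1 = 5765999; 5765999−1 = 5765998
i=5: 5765998 = 7^(7 + 1) + 3·7^3 + 3·7^2 + 3·7 (b=7); 7→8: 8^(8 + 1) + 3·8^3 + 3·8^2 + 3·8 = 134219480; 134219480−1 = 134219479
i=6: 134219479 = 8^(8 + 1) + 3·8^3 + 3·8^2 + 2·8 + 7 (b=8); 8→9: 9^(9 + 1) + 3·9^3 + 3·9^2 + 2·9 + 7 = 3486786856; 3486786856−1 = 3486786855
i=7: 3486786855 = 9^(9 + 1) + 3·9^3 + 3·9^2 + 2·9 + 6 (b=9); 9→10: 10^(10 + 1) + 3·10^3 + 3·10^2 + 2·10 + 6 = 100000003326; 100000003326−1 = 100000003325
i=8: 100000003325 = 10^(10 + 1) + 3·10^3 + 3·10^2 + 2·10 + 5 (b=10); 10→11: 11^(11 + 1) + 3·11^3 + 3·11^2 + 2·11 + 5 = 3138428381104; 3138428381104−1 = 3138428381103

10^(10 + 1) + 3·10^3 + 3·10^2 + 2·10 + 5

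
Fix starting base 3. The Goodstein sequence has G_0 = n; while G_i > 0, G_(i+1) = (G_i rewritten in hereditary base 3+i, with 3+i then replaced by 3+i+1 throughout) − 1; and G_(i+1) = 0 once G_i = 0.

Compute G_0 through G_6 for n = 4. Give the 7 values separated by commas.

4, 4, 4, 3, 2, 1, 0

G_0=4  [base 3] 3 + 1  →[3↦4]→  4 + 1 = 5  −1 ⇒ G_1=4
G_1=4  [base 4] 4  →[4↦5]→  5 = 5  −1 ⇒ G_2=4
G_2=4  [base 5] 4  →[5↦6]→  4 = 4  −1 ⇒ G_3=3
G_3=3  [base 6] 3  →[6↦7]→  3 = 3  −1 ⇒ G_4=2
G_4=2  [base 7] 2  →[7↦8]→  2 = 2  −1 ⇒ G_5=1
G_5=1  [base 8] 1  →[8↦9]→  1 = 1  −1 ⇒ G_6=0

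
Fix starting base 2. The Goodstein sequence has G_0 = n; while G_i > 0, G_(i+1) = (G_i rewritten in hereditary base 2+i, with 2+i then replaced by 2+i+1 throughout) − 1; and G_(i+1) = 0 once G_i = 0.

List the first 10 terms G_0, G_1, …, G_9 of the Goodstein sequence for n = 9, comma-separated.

9, 81, 1023, 9842, 140743, 2471826, 50333399, 1162263921, 30000003325, 855935016215

i=0: 9 = 2^(2 + 1) + 1 (b=2); 2→3: 3^(3 + 1) + 1 = 82; 82−1 = 81
i=1: 81 = 3^(3 + 1) (b=3); 3→4: 4^(4 + 1) = 1024; 1024−1 = 1023
i=2: 1023 = 3·4^4 + 3·4^3 + 3·4^2 + 3·4 + 3 (b=4); 4→5: 3·5^5 + 3·5^3 + 3·5^2 + 3·5 + 3 = 9843; 9843−1 = 9842
i=3: 9842 = 3·5^5 + 3·5^3 + 3·5^2 + 3·5 + 2 (b=5); 5→6: 3·6^6 + 3·6^3 + 3·6^2 + 3·6 + 2 = 140744; 140744−1 = 140743
i=4: 140743 = 3·6^6 + 3·6^3 + 3·6^2 + 3·6 + 1 (b=6); 6→7: 3·7^7 + 3·7^3 + 3·7^2 + 3·7 + 1 = 2471827; 2471827−1 = 2471826
i=5: 2471826 = 3·7^7 + 3·7^3 + 3·7^2 + 3·7 (b=7); 7→8: 3·8^8 + 3·8^3 + 3·8^2 + 3·8 = 50333400; 50333400−1 = 50333399
i=6: 50333399 = 3·8^8 + 3·8^3 + 3·8^2 + 2·8 + 7 (b=8); 8→9: 3·9^9 + 3·9^3 + 3·9^2 + 2·9 + 7 = 1162263922; 1162263922−1 = 1162263921
i=7: 1162263921 = 3·9^9 + 3·9^3 + 3·9^2 + 2·9 + 6 (b=9); 9→10: 3·10^10 + 3·10^3 + 3·10^2 + 2·10 + 6 = 30000003326; 30000003326−1 = 30000003325
i=8: 30000003325 = 3·10^10 + 3·10^3 + 3·10^2 + 2·10 + 5 (b=10); 10→11: 3·11^11 + 3·11^3 + 3·11^2 + 2·11 + 5 = 855935016216; 855935016216−1 = 855935016215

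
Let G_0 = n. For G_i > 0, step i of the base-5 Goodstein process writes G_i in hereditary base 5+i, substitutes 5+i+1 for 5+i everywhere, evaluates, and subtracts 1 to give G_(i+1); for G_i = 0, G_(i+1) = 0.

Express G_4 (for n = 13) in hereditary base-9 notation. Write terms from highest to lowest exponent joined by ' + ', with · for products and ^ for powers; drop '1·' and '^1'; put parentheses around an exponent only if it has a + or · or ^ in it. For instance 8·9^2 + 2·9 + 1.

9 + 8

[0] 13 ≡ 2·5 + 3 (base 5). Lift 6: 15. −1: 14.
[1] 14 ≡ 2·6 + 2 (base 6). Lift 7: 16. −1: 15.
[2] 15 ≡ 2·7 + 1 (base 7). Lift 8: 17. −1: 16.
[3] 16 ≡ 2·8 (base 8). Lift 9: 18. −1: 17.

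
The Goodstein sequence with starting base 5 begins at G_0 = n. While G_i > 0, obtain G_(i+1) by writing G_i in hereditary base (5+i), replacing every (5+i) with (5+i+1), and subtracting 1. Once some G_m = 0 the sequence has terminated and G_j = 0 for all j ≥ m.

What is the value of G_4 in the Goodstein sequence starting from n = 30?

base 5: 30 = 5^2 + 5; at 6: 6^2 + 6 = 42; next = 41
base 6: 41 = 6^2 + 5; at 7: 7^2 + 5 = 54; next = 53
base 7: 53 = 7^2 + 4; at 8: 8^2 + 4 = 68; next = 67
base 8: 67 = 8^2 + 3; at 9: 9^2 + 3 = 84; next = 83
base 9: 83 = 9^2 + 2; at 10: 10^2 + 2 = 102; next = 101

83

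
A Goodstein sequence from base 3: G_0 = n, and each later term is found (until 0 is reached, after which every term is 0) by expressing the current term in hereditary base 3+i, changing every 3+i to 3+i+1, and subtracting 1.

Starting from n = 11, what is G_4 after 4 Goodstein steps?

39

step 0: 11 = 3^2 + 2; sub 4 for 3: 4^2 + 2; = 18; G_1 = 18−1 = 17
step 1: 17 = 4^2 + 1; sub 5 for 4: 5^2 + 1; = 26; G_2 = 26−1 = 25
step 2: 25 = 5^2; sub 6 for 5: 6^2; = 36; G_3 = 36−1 = 35
step 3: 35 = 5·6 + 5; sub 7 for 6: 5·7 + 5; = 40; G_4 = 40−1 = 39
step 4: 39 = 5·7 + 4; sub 8 for 7: 5·8 + 4; = 44; G_5 = 44−1 = 43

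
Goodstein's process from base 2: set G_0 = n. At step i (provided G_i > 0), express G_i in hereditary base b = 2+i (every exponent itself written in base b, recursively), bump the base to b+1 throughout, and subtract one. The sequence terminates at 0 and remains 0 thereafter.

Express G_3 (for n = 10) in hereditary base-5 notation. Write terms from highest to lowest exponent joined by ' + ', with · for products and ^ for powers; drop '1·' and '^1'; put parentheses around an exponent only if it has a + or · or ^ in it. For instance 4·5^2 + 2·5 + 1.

step 0: 10 = 2^(2 + 1) + 2; sub 3 for 2: 3^(3 + 1) + 3; = 84; G_1 = 84−1 = 83
step 1: 83 = 3^(3 + 1) + 2; sub 4 for 3: 4^(4 + 1) + 2; = 1026; G_2 = 1026−1 = 1025
step 2: 1025 = 4^(4 + 1) + 1; sub 5 for 4: 5^(5 + 1) + 1; = 15626; G_3 = 15626−1 = 15625
step 3: 15625 = 5^(5 + 1); sub 6 for 5: 6^(6 + 1); = 279936; G_4 = 279936−1 = 279935

5^(5 + 1)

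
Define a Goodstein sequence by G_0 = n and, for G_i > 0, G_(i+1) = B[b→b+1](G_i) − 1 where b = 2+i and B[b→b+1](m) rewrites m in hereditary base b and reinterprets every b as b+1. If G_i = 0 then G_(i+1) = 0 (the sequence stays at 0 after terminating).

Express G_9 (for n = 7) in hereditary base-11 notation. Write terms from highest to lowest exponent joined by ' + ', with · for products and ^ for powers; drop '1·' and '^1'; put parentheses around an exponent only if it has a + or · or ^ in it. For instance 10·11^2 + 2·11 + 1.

7·11^7 + 7·11^6 + 7·11^5 + 7·11^4 + 7·11^3 + 7·11^2 + 7·11 + 4

[0] 7 ≡ 2^2 + 2 + 1 (base 2). Lift 3: 31. −1: 30.
[1] 30 ≡ 3^3 + 3 (base 3). Lift 4: 260. −1: 259.
[2] 259 ≡ 4^4 + 3 (base 4). Lift 5: 3128. −1: 3127.
[3] 3127 ≡ 5^5 + 2 (base 5). Lift 6: 46658. −1: 46657.
[4] 46657 ≡ 6^6 + 1 (base 6). Lift 7: 823544. −1: 823543.
[5] 823543 ≡ 7^7 (base 7). Lift 8: 16777216. −1: 16777215.
[6] 16777215 ≡ 7·8^7 + 7·8^6 + 7·8^5 + 7·8^4 + 7·8^3 + 7·8^2 + 7·8 + 7 (base 8). Lift 9: 37665880. −1: 37665879.
[7] 37665879 ≡ 7·9^7 + 7·9^6 + 7·9^5 + 7·9^4 + 7·9^3 + 7·9^2 + 7·9 + 6 (base 9). Lift 10: 77777776. −1: 77777775.
[8] 77777775 ≡ 7·10^7 + 7·10^6 + 7·10^5 + 7·10^4 + 7·10^3 + 7·10^2 + 7·10 + 5 (base 10). Lift 11: 150051214. −1: 150051213.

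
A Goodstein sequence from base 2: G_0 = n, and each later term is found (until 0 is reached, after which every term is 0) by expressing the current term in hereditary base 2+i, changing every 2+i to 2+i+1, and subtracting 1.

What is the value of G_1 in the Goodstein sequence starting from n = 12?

107

base 2: 12 = 2^(2 + 1) + 2^2; at 3: 3^(3 + 1) + 3^3 = 108; next = 107
base 3: 107 = 3^(3 + 1) + 2·3^2 + 2·3 + 2; at 4: 4^(4 + 1) + 2·4^2 + 2·4 + 2 = 1066; next = 1065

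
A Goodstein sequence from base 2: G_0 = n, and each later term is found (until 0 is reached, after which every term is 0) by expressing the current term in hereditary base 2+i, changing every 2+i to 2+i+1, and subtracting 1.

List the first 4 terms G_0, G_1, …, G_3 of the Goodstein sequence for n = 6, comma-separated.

6, 29, 257, 3125

(0) 6|_2 = 2^2 + 2 ↦ 3^3 + 3|_3 = 30 ⇒ 29
(1) 29|_3 = 3^3 + 2 ↦ 4^4 + 2|_4 = 258 ⇒ 257
(2) 257|_4 = 4^4 + 1 ↦ 5^5 + 1|_5 = 3126 ⇒ 3125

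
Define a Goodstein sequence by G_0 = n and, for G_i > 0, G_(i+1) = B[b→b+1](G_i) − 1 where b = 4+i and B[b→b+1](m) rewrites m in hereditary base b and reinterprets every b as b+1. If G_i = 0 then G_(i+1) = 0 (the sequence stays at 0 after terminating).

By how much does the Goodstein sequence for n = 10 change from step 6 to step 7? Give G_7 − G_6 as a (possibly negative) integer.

[0] 10 ≡ 2·4 + 2 (base 4). Lift 5: 12. −1: 11.
[1] 11 ≡ 2·5 + 1 (base 5). Lift 6: 13. −1: 12.
[2] 12 ≡ 2·6 (base 6). Lift 7: 14. −1: 13.
[3] 13 ≡ 7 + 6 (base 7). Lift 8: 14. −1: 13.
[4] 13 ≡ 8 + 5 (base 8). Lift 9: 14. −1: 13.
[5] 13 ≡ 9 + 4 (base 9). Lift 10: 14. −1: 13.
[6] 13 ≡ 10 + 3 (base 10). Lift 11: 14. −1: 13.

0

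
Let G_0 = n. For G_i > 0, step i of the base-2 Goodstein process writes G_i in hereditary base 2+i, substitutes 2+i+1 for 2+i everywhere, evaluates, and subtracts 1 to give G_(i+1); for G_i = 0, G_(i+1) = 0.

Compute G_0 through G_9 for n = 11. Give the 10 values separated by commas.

11, 84, 1027, 15627, 279937, 5764801, 134217727, 2749609302, 70077777775, 1997331745490

G_0 = 11. HB_2(11) = 2^(2 + 1) + 2 + 1. Bump = 85. G_1 = 84.
G_1 = 84. HB_3(84) = 3^(3 + 1) + 3. Bump = 1028. G_2 = 1027.
G_2 = 1027. HB_4(1027) = 4^(4 + 1) + 3. Bump = 15628. G_3 = 15627.
G_3 = 15627. HB_5(15627) = 5^(5 + 1) + 2. Bump = 279938. G_4 = 279937.
G_4 = 279937. HB_6(279937) = 6^(6 + 1) + 1. Bump = 5764802. G_5 = 5764801.
G_5 = 5764801. HB_7(5764801) = 7^(7 + 1). Bump = 134217728. G_6 = 134217727.
G_6 = 134217727. HB_8(134217727) = 7·8^8 + 7·8^7 + 7·8^6 + 7·8^5 + 7·8^4 + 7·8^3 + 7·8^2 + 7·8 + 7. Bump = 2749609303. G_7 = 2749609302.
G_7 = 2749609302. HB_9(2749609302) = 7·9^9 + 7·9^7 + 7·9^6 + 7·9^5 + 7·9^4 + 7·9^3 + 7·9^2 + 7·9 + 6. Bump = 70077777776. G_8 = 70077777775.
G_8 = 70077777775. HB_10(70077777775) = 7·10^10 + 7·10^7 + 7·10^6 + 7·10^5 + 7·10^4 + 7·10^3 + 7·10^2 + 7·10 + 5. Bump = 1997331745491. G_9 = 1997331745490.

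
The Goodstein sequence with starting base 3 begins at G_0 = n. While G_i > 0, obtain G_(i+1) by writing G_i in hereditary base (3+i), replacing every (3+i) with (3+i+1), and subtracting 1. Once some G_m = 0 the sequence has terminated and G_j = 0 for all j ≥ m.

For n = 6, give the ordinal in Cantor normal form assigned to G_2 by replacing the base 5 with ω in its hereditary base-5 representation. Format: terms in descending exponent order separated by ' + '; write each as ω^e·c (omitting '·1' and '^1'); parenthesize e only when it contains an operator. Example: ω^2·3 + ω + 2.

ω + 2

G_0=6  [base 3] 2·3  →[3↦4]→  2·4 = 8  −1 ⇒ G_1=7
G_1=7  [base 4] 4 + 3  →[4↦5]→  5 + 3 = 8  −1 ⇒ G_2=7
G_2=7  [base 5] 5 + 2  →[5↦6]→  6 + 2 = 8  −1 ⇒ G_3=7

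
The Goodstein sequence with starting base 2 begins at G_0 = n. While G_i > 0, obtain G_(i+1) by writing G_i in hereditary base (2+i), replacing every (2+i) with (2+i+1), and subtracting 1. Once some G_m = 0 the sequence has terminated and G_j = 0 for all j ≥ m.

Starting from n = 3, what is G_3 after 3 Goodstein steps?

2

base 2: 3 = 2 + 1; at 3: 3 + 1 = 4; next = 3
base 3: 3 = 3; at 4: 4 = 4; next = 3
base 4: 3 = 3; at 5: 3 = 3; next = 2
base 5: 2 = 2; at 6: 2 = 2; next = 1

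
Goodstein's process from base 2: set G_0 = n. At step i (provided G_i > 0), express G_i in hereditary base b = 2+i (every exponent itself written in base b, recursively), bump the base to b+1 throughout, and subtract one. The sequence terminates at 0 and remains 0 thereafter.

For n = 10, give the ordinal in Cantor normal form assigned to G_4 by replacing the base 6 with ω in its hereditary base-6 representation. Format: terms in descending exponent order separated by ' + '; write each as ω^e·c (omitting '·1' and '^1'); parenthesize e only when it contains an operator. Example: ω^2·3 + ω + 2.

step 0: 10 = 2^(2 + 1) + 2; sub 3 for 2: 3^(3 + 1) + 3; = 84; G_1 = 84−1 = 83
step 1: 83 = 3^(3 + 1) + 2; sub 4 for 3: 4^(4 + 1) + 2; = 1026; G_2 = 1026−1 = 1025
step 2: 1025 = 4^(4 + 1) + 1; sub 5 for 4: 5^(5 + 1) + 1; = 15626; G_3 = 15626−1 = 15625
step 3: 15625 = 5^(5 + 1); sub 6 for 5: 6^(6 + 1); = 279936; G_4 = 279936−1 = 279935
step 4: 279935 = 5·6^6 + 5·6^5 + 5·6^4 + 5·6^3 + 5·6^2 + 5·6 + 5; sub 7 for 6: 5·7^7 + 5·7^5 + 5·7^4 + 5·7^3 + 5·7^2 + 5·7 + 5; = 4215755; G_5 = 4215755−1 = 4215754

ω^ω·5 + ω^5·5 + ω^4·5 + ω^3·5 + ω^2·5 + ω·5 + 5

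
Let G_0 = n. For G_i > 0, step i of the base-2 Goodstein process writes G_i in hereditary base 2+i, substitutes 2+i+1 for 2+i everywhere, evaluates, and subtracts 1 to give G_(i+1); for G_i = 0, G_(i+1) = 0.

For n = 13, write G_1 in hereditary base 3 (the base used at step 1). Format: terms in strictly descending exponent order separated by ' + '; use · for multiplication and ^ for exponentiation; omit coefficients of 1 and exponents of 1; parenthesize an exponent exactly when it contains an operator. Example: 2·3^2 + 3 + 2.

13 —HB2→ 2^(2 + 1) + 2^2 + 1 —bump→ 3^(3 + 1) + 3^3 + 1 = 109 —(−1)→ 108
108 —HB3→ 3^(3 + 1) + 3^3 —bump→ 4^(4 + 1) + 4^4 = 1280 —(−1)→ 1279

3^(3 + 1) + 3^3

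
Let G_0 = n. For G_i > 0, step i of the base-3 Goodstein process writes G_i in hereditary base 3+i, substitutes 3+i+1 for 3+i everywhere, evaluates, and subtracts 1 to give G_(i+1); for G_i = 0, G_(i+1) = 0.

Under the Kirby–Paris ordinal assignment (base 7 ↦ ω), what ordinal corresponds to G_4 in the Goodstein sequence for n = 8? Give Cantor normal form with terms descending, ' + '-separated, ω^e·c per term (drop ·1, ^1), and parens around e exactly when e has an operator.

[0] 8 ≡ 2·3 + 2 (base 3). Lift 4: 10. −1: 9.
[1] 9 ≡ 2·4 + 1 (base 4). Lift 5: 11. −1: 10.
[2] 10 ≡ 2·5 (base 5). Lift 6: 12. −1: 11.
[3] 11 ≡ 6 + 5 (base 6). Lift 7: 12. −1: 11.

ω + 4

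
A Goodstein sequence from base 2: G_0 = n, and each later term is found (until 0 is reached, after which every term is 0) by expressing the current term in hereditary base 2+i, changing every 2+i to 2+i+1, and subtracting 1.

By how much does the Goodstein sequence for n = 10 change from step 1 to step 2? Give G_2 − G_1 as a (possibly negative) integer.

G_0 = 10. HB_2(10) = 2^(2 + 1) + 2. Bump = 84. G_1 = 83.
G_1 = 83. HB_3(83) = 3^(3 + 1) + 2. Bump = 1026. G_2 = 1025.

942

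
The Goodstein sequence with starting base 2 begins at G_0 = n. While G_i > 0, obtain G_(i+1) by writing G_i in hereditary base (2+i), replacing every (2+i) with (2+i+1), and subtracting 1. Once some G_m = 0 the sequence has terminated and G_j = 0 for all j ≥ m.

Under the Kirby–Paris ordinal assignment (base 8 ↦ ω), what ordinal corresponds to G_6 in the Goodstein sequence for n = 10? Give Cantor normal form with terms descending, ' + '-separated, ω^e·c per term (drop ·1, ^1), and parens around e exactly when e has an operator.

G_0 = 10. HB_2(10) = 2^(2 + 1) + 2. Bump = 84. G_1 = 83.
G_1 = 83. HB_3(83) = 3^(3 + 1) + 2. Bump = 1026. G_2 = 1025.
G_2 = 1025. HB_4(1025) = 4^(4 + 1) + 1. Bump = 15626. G_3 = 15625.
G_3 = 15625. HB_5(15625) = 5^(5 + 1). Bump = 279936. G_4 = 279935.
G_4 = 279935. HB_6(279935) = 5·6^6 + 5·6^5 + 5·6^4 + 5·6^3 + 5·6^2 + 5·6 + 5. Bump = 4215755. G_5 = 4215754.
G_5 = 4215754. HB_7(4215754) = 5·7^7 + 5·7^5 + 5·7^4 + 5·7^3 + 5·7^2 + 5·7 + 4. Bump = 84073324. G_6 = 84073323.

ω^ω·5 + ω^5·5 + ω^4·5 + ω^3·5 + ω^2·5 + ω·5 + 3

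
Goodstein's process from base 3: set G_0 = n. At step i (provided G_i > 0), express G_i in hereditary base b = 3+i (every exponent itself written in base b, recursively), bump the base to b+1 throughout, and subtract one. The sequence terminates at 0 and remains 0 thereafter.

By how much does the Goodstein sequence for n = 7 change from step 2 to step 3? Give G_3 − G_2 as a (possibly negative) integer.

i=0: 7 = 2·3 + 1 (b=3); 3→4: 2·4 + 1 = 9; 9−1 = 8
i=1: 8 = 2·4 (b=4); 4→5: 2·5 = 10; 10−1 = 9
i=2: 9 = 5 + 4 (b=5); 5→6: 6 + 4 = 10; 10−1 = 9

0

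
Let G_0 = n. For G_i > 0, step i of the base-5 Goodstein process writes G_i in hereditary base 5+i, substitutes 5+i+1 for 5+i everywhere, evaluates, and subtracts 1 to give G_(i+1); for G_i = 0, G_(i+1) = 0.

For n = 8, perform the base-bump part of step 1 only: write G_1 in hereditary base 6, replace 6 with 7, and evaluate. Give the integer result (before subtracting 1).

9

i=0: 8 = 5 + 3 (b=5); 5→6: 6 + 3 = 9; 9−1 = 8
i=1: 8 = 6 + 2 (b=6); 6→7: 7 + 2 = 9; 9−1 = 8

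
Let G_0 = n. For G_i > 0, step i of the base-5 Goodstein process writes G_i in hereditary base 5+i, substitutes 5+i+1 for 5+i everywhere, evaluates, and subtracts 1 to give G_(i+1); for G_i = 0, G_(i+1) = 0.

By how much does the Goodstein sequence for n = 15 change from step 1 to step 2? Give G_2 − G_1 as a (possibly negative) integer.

1

G_0=15  [base 5] 3·5  →[5↦6]→  3·6 = 18  −1 ⇒ G_1=17
G_1=17  [base 6] 2·6 + 5  →[6↦7]→  2·7 + 5 = 19  −1 ⇒ G_2=18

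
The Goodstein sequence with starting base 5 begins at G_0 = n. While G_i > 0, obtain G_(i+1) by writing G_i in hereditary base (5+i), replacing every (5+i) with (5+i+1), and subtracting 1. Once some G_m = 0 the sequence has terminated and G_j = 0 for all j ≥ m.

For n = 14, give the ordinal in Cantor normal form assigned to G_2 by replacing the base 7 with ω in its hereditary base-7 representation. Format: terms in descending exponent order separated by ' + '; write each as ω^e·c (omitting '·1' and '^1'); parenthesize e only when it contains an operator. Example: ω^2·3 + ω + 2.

ω·2 + 2

14 —HB5→ 2·5 + 4 —bump→ 2·6 + 4 = 16 —(−1)→ 15
15 —HB6→ 2·6 + 3 —bump→ 2·7 + 3 = 17 —(−1)→ 16
16 —HB7→ 2·7 + 2 —bump→ 2·8 + 2 = 18 —(−1)→ 17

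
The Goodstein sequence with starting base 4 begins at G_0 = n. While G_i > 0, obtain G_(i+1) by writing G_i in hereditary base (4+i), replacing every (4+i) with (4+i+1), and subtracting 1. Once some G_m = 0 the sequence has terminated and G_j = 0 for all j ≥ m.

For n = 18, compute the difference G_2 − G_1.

10

i=0: 18 = 4^2 + 2 (b=4); 4→5: 5^2 + 2 = 27; 27−1 = 26
i=1: 26 = 5^2 + 1 (b=5); 5→6: 6^2 + 1 = 37; 37−1 = 36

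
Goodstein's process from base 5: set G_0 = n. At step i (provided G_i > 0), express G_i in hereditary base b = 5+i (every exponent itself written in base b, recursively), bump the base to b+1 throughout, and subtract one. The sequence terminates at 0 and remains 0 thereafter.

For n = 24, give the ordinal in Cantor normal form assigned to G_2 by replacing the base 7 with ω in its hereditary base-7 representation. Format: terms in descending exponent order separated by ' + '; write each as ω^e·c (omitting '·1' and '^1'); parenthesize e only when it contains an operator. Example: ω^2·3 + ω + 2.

G_0=24  [base 5] 4·5 + 4  →[5↦6]→  4·6 + 4 = 28  −1 ⇒ G_1=27
G_1=27  [base 6] 4·6 + 3  →[6↦7]→  4·7 + 3 = 31  −1 ⇒ G_2=30

ω·4 + 2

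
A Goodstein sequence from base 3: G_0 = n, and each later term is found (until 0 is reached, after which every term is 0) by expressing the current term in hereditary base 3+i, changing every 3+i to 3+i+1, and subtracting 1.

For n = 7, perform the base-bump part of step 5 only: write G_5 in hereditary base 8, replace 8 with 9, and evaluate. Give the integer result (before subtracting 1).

10

i=0: 7 = 2·3 + 1 (b=3); 3→4: 2·4 + 1 = 9; 9−1 = 8
i=1: 8 = 2·4 (b=4); 4→5: 2·5 = 10; 10−1 = 9
i=2: 9 = 5 + 4 (b=5); 5→6: 6 + 4 = 10; 10−1 = 9
i=3: 9 = 6 + 3 (b=6); 6→7: 7 + 3 = 10; 10−1 = 9
i=4: 9 = 7 + 2 (b=7); 7→8: 8 + 2 = 10; 10−1 = 9
i=5: 9 = 8 + 1 (b=8); 8→9: 9 + 1 = 10; 10−1 = 9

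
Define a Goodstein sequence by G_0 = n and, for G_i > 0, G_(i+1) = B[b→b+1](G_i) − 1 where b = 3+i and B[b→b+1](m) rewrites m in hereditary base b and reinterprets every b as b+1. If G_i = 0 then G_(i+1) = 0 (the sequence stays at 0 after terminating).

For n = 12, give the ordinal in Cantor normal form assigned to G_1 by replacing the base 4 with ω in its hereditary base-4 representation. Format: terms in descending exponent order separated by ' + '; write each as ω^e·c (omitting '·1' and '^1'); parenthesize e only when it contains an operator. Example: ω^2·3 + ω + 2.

ω^2 + 3

12 —HB3→ 3^2 + 3 —bump→ 4^2 + 4 = 20 —(−1)→ 19
19 —HB4→ 4^2 + 3 —bump→ 5^2 + 3 = 28 —(−1)→ 27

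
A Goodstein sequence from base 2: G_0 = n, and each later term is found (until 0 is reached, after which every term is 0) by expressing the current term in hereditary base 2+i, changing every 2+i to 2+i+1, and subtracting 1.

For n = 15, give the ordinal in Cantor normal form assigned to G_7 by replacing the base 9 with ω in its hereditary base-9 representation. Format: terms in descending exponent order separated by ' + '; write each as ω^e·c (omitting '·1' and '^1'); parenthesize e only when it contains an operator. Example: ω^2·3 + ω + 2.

ω^(ω + 1) + ω^7·7 + ω^6·7 + ω^5·7 + ω^4·7 + ω^3·7 + ω^2·7 + ω·7 + 6

[0] 15 ≡ 2^(2 + 1) + 2^2 + 2 + 1 (base 2). Lift 3: 112. −1: 111.
[1] 111 ≡ 3^(3 + 1) + 3^3 + 3 (base 3). Lift 4: 1284. −1: 1283.
[2] 1283 ≡ 4^(4 + 1) + 4^4 + 3 (base 4). Lift 5: 18753. −1: 18752.
[3] 18752 ≡ 5^(5 + 1) + 5^5 + 2 (base 5). Lift 6: 326594. −1: 326593.
[4] 326593 ≡ 6^(6 + 1) + 6^6 + 1 (base 6). Lift 7: 6588345. −1: 6588344.
[5] 6588344 ≡ 7^(7 + 1) + 7^7 (base 7). Lift 8: 150994944. −1: 150994943.
[6] 150994943 ≡ 8^(8 + 1) + 7·8^7 + 7·8^6 + 7·8^5 + 7·8^4 + 7·8^3 + 7·8^2 + 7·8 + 7 (base 8). Lift 9: 3524450281. −1: 3524450280.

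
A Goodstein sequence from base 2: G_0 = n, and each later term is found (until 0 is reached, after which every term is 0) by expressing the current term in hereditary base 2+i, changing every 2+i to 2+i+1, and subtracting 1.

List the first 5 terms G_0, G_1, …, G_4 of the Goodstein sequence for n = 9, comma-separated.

9, 81, 1023, 9842, 140743

(0) 9|_2 = 2^(2 + 1) + 1 ↦ 3^(3 + 1) + 1|_3 = 82 ⇒ 81
(1) 81|_3 = 3^(3 + 1) ↦ 4^(4 + 1)|_4 = 1024 ⇒ 1023
(2) 1023|_4 = 3·4^4 + 3·4^3 + 3·4^2 + 3·4 + 3 ↦ 3·5^5 + 3·5^3 + 3·5^2 + 3·5 + 3|_5 = 9843 ⇒ 9842
(3) 9842|_5 = 3·5^5 + 3·5^3 + 3·5^2 + 3·5 + 2 ↦ 3·6^6 + 3·6^3 + 3·6^2 + 3·6 + 2|_6 = 140744 ⇒ 140743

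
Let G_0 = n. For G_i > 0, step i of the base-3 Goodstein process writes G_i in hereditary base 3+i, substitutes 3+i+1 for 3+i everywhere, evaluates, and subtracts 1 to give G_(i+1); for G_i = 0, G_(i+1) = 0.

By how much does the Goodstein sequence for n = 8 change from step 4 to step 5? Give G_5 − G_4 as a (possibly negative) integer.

[0] 8 ≡ 2·3 + 2 (base 3). Lift 4: 10. −1: 9.
[1] 9 ≡ 2·4 + 1 (base 4). Lift 5: 11. −1: 10.
[2] 10 ≡ 2·5 (base 5). Lift 6: 12. −1: 11.
[3] 11 ≡ 6 + 5 (base 6). Lift 7: 12. −1: 11.
[4] 11 ≡ 7 + 4 (base 7). Lift 8: 12. −1: 11.

0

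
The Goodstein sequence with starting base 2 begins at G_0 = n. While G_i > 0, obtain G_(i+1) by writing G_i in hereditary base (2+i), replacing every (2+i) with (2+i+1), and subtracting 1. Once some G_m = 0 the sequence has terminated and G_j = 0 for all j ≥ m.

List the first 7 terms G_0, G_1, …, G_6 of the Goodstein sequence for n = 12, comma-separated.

G_0=12  [base 2] 2^(2 + 1) + 2^2  →[2↦3]→  3^(3 + 1) + 3^3 = 108  −1 ⇒ G_1=107
G_1=107  [base 3] 3^(3 + 1) + 2·3^2 + 2·3 + 2  →[3↦4]→  4^(4 + 1) + 2·4^2 + 2·4 + 2 = 1066  −1 ⇒ G_2=1065
G_2=1065  [base 4] 4^(4 + 1) + 2·4^2 + 2·4 + 1  →[4↦5]→  5^(5 + 1) + 2·5^2 + 2·5 + 1 = 15686  −1 ⇒ G_3=15685
G_3=15685  [base 5] 5^(5 + 1) + 2·5^2 + 2·5  →[5↦6]→  6^(6 + 1) + 2·6^2 + 2·6 = 280020  −1 ⇒ G_4=280019
G_4=280019  [base 6] 6^(6 + 1) + 2·6^2 + 6 + 5  →[6↦7]→  7^(7 + 1) + 2·7^2 + 7 + 5 = 5764911  −1 ⇒ G_5=5764910
G_5=5764910  [base 7] 7^(7 + 1) + 2·7^2 + 7 + 4  →[7↦8]→  8^(8 + 1) + 2·8^2 + 8 + 4 = 134217868  −1 ⇒ G_6=134217867

12, 107, 1065, 15685, 280019, 5764910, 134217867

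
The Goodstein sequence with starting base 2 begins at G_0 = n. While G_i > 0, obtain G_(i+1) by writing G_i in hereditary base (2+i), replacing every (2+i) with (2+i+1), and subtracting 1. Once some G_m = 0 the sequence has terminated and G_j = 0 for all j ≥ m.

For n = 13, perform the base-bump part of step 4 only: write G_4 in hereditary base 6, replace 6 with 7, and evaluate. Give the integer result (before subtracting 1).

5765999

G_0 = 13. HB_2(13) = 2^(2 + 1) + 2^2 + 1. Bump = 109. G_1 = 108.
G_1 = 108. HB_3(108) = 3^(3 + 1) + 3^3. Bump = 1280. G_2 = 1279.
G_2 = 1279. HB_4(1279) = 4^(4 + 1) + 3·4^3 + 3·4^2 + 3·4 + 3. Bump = 16093. G_3 = 16092.
G_3 = 16092. HB_5(16092) = 5^(5 + 1) + 3·5^3 + 3·5^2 + 3·5 + 2. Bump = 280712. G_4 = 280711.
G_4 = 280711. HB_6(280711) = 6^(6 + 1) + 3·6^3 + 3·6^2 + 3·6 + 1. Bump = 5765999. G_5 = 5765998.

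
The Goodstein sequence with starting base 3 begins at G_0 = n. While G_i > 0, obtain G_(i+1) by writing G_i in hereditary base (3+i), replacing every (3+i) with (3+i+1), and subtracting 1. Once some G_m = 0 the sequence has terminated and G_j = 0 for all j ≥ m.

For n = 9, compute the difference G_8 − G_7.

base 3: 9 = 3^2; at 4: 4^2 = 16; next = 15
base 4: 15 = 3·4 + 3; at 5: 3·5 + 3 = 18; next = 17
base 5: 17 = 3·5 + 2; at 6: 3·6 + 2 = 20; next = 19
base 6: 19 = 3·6 + 1; at 7: 3·7 + 1 = 22; next = 21
base 7: 21 = 3·7; at 8: 3·8 = 24; next = 23
base 8: 23 = 2·8 + 7; at 9: 2·9 + 7 = 25; next = 24
base 9: 24 = 2·9 + 6; at 10: 2·10 + 6 = 26; next = 25
base 10: 25 = 2·10 + 5; at 11: 2·11 + 5 = 27; next = 26

1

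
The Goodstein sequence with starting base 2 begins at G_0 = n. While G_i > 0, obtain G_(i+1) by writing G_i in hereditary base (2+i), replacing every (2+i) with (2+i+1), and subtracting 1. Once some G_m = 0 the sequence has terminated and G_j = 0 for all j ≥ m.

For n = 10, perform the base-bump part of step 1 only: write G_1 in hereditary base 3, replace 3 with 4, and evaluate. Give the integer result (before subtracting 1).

1026

G_0 = 10. HB_2(10) = 2^(2 + 1) + 2. Bump = 84. G_1 = 83.
G_1 = 83. HB_3(83) = 3^(3 + 1) + 2. Bump = 1026. G_2 = 1025.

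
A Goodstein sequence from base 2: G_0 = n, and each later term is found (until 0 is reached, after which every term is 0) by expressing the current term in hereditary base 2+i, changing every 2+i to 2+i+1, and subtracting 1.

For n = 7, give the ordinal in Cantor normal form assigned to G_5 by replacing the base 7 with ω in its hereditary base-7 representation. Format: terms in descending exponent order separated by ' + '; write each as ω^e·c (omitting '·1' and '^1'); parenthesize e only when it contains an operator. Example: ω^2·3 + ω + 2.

ω^ω

i=0: 7 = 2^2 + 2 + 1 (b=2); 2→3: 3^3 + 3 + 1 = 31; 31−1 = 30
i=1: 30 = 3^3 + 3 (b=3); 3→4: 4^4 + 4 = 260; 260−1 = 259
i=2: 259 = 4^4 + 3 (b=4); 4→5: 5^5 + 3 = 3128; 3128−1 = 3127
i=3: 3127 = 5^5 + 2 (b=5); 5→6: 6^6 + 2 = 46658; 46658−1 = 46657
i=4: 46657 = 6^6 + 1 (b=6); 6→7: 7^7 + 1 = 823544; 823544−1 = 823543
i=5: 823543 = 7^7 (b=7); 7→8: 8^8 = 16777216; 16777216−1 = 16777215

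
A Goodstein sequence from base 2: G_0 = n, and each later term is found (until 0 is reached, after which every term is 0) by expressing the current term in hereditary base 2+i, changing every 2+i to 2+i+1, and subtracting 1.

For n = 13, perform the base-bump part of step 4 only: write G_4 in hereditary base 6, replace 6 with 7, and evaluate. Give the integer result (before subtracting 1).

5765999

G_0=13  [base 2] 2^(2 + 1) + 2^2 + 1  →[2↦3]→  3^(3 + 1) + 3^3 + 1 = 109  −1 ⇒ G_1=108
G_1=108  [base 3] 3^(3 + 1) + 3^3  →[3↦4]→  4^(4 + 1) + 4^4 = 1280  −1 ⇒ G_2=1279
G_2=1279  [base 4] 4^(4 + 1) + 3·4^3 + 3·4^2 + 3·4 + 3  →[4↦5]→  5^(5 + 1) + 3·5^3 + 3·5^2 + 3·5 + 3 = 16093  −1 ⇒ G_3=16092
G_3=16092  [base 5] 5^(5 + 1) + 3·5^3 + 3·5^2 + 3·5 + 2  →[5↦6]→  6^(6 + 1) + 3·6^3 + 3·6^2 + 3·6 + 2 = 280712  −1 ⇒ G_4=280711
G_4=280711  [base 6] 6^(6 + 1) + 3·6^3 + 3·6^2 + 3·6 + 1  →[6↦7]→  7^(7 + 1) + 3·7^3 + 3·7^2 + 3·7 + 1 = 5765999  −1 ⇒ G_5=5765998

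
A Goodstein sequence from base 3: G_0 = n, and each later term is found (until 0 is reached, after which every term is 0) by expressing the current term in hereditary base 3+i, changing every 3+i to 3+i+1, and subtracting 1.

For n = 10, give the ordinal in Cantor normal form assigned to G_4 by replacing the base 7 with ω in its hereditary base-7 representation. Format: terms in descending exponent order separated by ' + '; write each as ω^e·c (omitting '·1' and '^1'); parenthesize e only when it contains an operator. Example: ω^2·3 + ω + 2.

ω·4 + 2

[0] 10 ≡ 3^2 + 1 (base 3). Lift 4: 17. −1: 16.
[1] 16 ≡ 4^2 (base 4). Lift 5: 25. −1: 24.
[2] 24 ≡ 4·5 + 4 (base 5). Lift 6: 28. −1: 27.
[3] 27 ≡ 4·6 + 3 (base 6). Lift 7: 31. −1: 30.
[4] 30 ≡ 4·7 + 2 (base 7). Lift 8: 34. −1: 33.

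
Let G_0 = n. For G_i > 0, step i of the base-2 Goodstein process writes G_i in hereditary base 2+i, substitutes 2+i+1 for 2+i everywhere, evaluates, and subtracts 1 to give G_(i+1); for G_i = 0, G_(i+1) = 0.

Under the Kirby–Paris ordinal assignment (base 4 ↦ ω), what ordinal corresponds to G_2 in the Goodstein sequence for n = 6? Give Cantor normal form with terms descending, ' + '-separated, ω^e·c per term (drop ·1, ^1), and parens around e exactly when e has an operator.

base 2: 6 = 2^2 + 2; at 3: 3^3 + 3 = 30; next = 29
base 3: 29 = 3^3 + 2; at 4: 4^4 + 2 = 258; next = 257
base 4: 257 = 4^4 + 1; at 5: 5^5 + 1 = 3126; next = 3125

ω^ω + 1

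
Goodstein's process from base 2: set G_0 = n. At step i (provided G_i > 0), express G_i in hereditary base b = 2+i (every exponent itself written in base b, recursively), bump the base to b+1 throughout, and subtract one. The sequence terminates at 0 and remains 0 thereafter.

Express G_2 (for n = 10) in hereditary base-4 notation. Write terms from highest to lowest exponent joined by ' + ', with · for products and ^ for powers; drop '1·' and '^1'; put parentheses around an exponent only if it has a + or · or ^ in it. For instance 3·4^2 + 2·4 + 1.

[0] 10 ≡ 2^(2 + 1) + 2 (base 2). Lift 3: 84. −1: 83.
[1] 83 ≡ 3^(3 + 1) + 2 (base 3). Lift 4: 1026. −1: 1025.
[2] 1025 ≡ 4^(4 + 1) + 1 (base 4). Lift 5: 15626. −1: 15625.

4^(4 + 1) + 1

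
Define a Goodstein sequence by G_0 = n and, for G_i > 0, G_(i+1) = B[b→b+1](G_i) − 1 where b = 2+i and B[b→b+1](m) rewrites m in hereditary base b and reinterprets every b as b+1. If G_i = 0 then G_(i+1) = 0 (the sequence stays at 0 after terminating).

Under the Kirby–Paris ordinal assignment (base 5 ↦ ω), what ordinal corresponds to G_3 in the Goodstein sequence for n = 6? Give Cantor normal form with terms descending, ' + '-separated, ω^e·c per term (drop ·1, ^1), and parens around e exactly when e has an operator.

ω^ω

G_0=6  [base 2] 2^2 + 2  →[2↦3]→  3^3 + 3 = 30  −1 ⇒ G_1=29
G_1=29  [base 3] 3^3 + 2  →[3↦4]→  4^4 + 2 = 258  −1 ⇒ G_2=257
G_2=257  [base 4] 4^4 + 1  →[4↦5]→  5^5 + 1 = 3126  −1 ⇒ G_3=3125
G_3=3125  [base 5] 5^5  →[5↦6]→  6^6 = 46656  −1 ⇒ G_4=46655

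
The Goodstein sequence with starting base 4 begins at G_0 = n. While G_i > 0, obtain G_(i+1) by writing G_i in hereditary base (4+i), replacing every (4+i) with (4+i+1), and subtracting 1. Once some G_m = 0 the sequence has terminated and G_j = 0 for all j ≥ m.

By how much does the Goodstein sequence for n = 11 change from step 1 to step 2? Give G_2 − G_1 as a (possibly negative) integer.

1

11 —HB4→ 2·4 + 3 —bump→ 2·5 + 3 = 13 —(−1)→ 12
12 —HB5→ 2·5 + 2 —bump→ 2·6 + 2 = 14 —(−1)→ 13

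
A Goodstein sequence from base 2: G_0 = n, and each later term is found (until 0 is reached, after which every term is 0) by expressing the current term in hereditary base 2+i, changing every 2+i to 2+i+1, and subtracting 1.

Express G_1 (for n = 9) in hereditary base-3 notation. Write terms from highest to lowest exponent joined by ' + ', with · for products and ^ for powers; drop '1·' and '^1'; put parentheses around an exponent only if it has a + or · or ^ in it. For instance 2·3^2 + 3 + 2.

G_0=9  [base 2] 2^(2 + 1) + 1  →[2↦3]→  3^(3 + 1) + 1 = 82  −1 ⇒ G_1=81
G_1=81  [base 3] 3^(3 + 1)  →[3↦4]→  4^(4 + 1) = 1024  −1 ⇒ G_2=1023

3^(3 + 1)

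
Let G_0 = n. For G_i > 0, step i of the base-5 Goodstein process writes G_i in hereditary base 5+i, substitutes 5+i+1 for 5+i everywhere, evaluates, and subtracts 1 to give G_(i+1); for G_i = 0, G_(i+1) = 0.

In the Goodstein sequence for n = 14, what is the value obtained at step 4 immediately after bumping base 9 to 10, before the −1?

20

step 0: 14 = 2·5 + 4; sub 6 for 5: 2·6 + 4; = 16; G_1 = 16−1 = 15
step 1: 15 = 2·6 + 3; sub 7 for 6: 2·7 + 3; = 17; G_2 = 17−1 = 16
step 2: 16 = 2·7 + 2; sub 8 for 7: 2·8 + 2; = 18; G_3 = 18−1 = 17
step 3: 17 = 2·8 + 1; sub 9 for 8: 2·9 + 1; = 19; G_4 = 19−1 = 18
step 4: 18 = 2·9; sub 10 for 9: 2·10; = 20; G_5 = 20−1 = 19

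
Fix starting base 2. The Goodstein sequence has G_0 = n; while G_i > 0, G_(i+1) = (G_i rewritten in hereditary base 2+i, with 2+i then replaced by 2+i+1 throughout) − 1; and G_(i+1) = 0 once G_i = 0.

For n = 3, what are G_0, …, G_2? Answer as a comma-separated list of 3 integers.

step 0: 3 = 2 + 1; sub 3 for 2: 3 + 1; = 4; G_1 = 4−1 = 3
step 1: 3 = 3; sub 4 for 3: 4; = 4; G_2 = 4−1 = 3

3, 3, 3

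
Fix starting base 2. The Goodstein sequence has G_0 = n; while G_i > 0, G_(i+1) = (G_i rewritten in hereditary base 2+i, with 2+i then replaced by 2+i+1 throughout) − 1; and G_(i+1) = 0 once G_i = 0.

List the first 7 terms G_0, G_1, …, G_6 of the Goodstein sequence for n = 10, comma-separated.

10, 83, 1025, 15625, 279935, 4215754, 84073323

i=0: 10 = 2^(2 + 1) + 2 (b=2); 2→3: 3^(3 + 1) + 3 = 84; 84−1 = 83
i=1: 83 = 3^(3 + 1) + 2 (b=3); 3→4: 4^(4 + 1) + 2 = 1026; 1026−1 = 1025
i=2: 1025 = 4^(4 + 1) + 1 (b=4); 4→5: 5^(5 + 1) + 1 = 15626; 15626−1 = 15625
i=3: 15625 = 5^(5 + 1) (b=5); 5→6: 6^(6 + 1) = 279936; 279936−1 = 279935
i=4: 279935 = 5·6^6 + 5·6^5 + 5·6^4 + 5·6^3 + 5·6^2 + 5·6 + 5 (b=6); 6→7: 5·7^7 + 5·7^5 + 5·7^4 + 5·7^3 + 5·7^2 + 5·7 + 5 = 4215755; 4215755−1 = 4215754
i=5: 4215754 = 5·7^7 + 5·7^5 + 5·7^4 + 5·7^3 + 5·7^2 + 5·7 + 4 (b=7); 7→8: 5·8^8 + 5·8^5 + 5·8^4 + 5·8^3 + 5·8^2 + 5·8 + 4 = 84073324; 84073324−1 = 84073323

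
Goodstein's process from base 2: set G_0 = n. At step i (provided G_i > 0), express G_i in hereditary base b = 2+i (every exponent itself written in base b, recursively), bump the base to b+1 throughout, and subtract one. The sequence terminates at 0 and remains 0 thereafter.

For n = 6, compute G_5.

98039

step 0: 6 = 2^2 + 2; sub 3 for 2: 3^3 + 3; = 30; G_1 = 30−1 = 29
step 1: 29 = 3^3 + 2; sub 4 for 3: 4^4 + 2; = 258; G_2 = 258−1 = 257
step 2: 257 = 4^4 + 1; sub 5 for 4: 5^5 + 1; = 3126; G_3 = 3126−1 = 3125
step 3: 3125 = 5^5; sub 6 for 5: 6^6; = 46656; G_4 = 46656−1 = 46655
step 4: 46655 = 5·6^5 + 5·6^4 + 5·6^3 + 5·6^2 + 5·6 + 5; sub 7 for 6: 5·7^5 + 5·7^4 + 5·7^3 + 5·7^2 + 5·7 + 5; = 98040; G_5 = 98040−1 = 98039
step 5: 98039 = 5·7^5 + 5·7^4 + 5·7^3 + 5·7^2 + 5·7 + 4; sub 8 for 7: 5·8^5 + 5·8^4 + 5·8^3 + 5·8^2 + 5·8 + 4; = 187244; G_6 = 187244−1 = 187243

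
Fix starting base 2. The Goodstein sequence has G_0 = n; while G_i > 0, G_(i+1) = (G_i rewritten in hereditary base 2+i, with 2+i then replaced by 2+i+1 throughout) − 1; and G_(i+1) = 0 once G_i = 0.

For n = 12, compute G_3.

15685

G_0=12  [base 2] 2^(2 + 1) + 2^2  →[2↦3]→  3^(3 + 1) + 3^3 = 108  −1 ⇒ G_1=107
G_1=107  [base 3] 3^(3 + 1) + 2·3^2 + 2·3 + 2  →[3↦4]→  4^(4 + 1) + 2·4^2 + 2·4 + 2 = 1066  −1 ⇒ G_2=1065
G_2=1065  [base 4] 4^(4 + 1) + 2·4^2 + 2·4 + 1  →[4↦5]→  5^(5 + 1) + 2·5^2 + 2·5 + 1 = 15686  −1 ⇒ G_3=15685
G_3=15685  [base 5] 5^(5 + 1) + 2·5^2 + 2·5  →[5↦6]→  6^(6 + 1) + 2·6^2 + 2·6 = 280020  −1 ⇒ G_4=280019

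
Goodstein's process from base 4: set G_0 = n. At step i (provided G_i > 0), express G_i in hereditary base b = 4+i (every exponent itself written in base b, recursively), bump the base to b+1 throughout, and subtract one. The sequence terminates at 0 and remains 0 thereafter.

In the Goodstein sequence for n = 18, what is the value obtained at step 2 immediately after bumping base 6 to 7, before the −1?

49

G_0 = 18. HB_4(18) = 4^2 + 2. Bump = 27. G_1 = 26.
G_1 = 26. HB_5(26) = 5^2 + 1. Bump = 37. G_2 = 36.
G_2 = 36. HB_6(36) = 6^2. Bump = 49. G_3 = 48.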